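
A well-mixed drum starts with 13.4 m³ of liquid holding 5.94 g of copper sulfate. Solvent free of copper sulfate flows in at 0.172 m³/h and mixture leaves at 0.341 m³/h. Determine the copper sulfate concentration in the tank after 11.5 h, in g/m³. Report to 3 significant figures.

Total volume: dV/dt = Q_in − Q_out = -0.16900 m³/h, so V(t) = 13.4 − 0.16900 t and V(11.5) = 11.457 m³.
Species balance (pure solvent in): dm/dt = −Q_out · m/V(t).
Separate: dm/m = −Q_out dt/V(t) ⇒ ln(m/m₀) = −(Q_out/(Q_in−Q_out)) ln(V/V₀).
m = m₀ (V₀/V)^(Q_out/(Q_in−Q_out)) = 5.94 × (13.4/11.457)^(-2.0178) = 4.3298 g.
C = m/V = 4.3298/11.457 = 0.37794 g/m³.

0.378 g/m³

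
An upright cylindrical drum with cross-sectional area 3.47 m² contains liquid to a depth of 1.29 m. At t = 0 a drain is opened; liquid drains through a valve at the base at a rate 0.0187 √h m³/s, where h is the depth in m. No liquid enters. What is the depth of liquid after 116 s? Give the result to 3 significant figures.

0.678 m

With no inflow, A dh/dt = −0.0187 √h.
This is separable: 2 d(√h)/dt = −0.0187/A, so √h = √h₀ − (0.0187/(2A)) t.
√h = √1.29 − 0.0187·116/(2·3.47) = 1.1358 − 0.31256 = 0.82322.
h = 0.82322² = 0.67769 m.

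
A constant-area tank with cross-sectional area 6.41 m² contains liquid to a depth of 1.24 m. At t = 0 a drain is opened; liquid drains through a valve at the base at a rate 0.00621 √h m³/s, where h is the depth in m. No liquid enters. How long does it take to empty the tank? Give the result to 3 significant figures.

Accumulation of liquid (constant cross-section A): A dh/dt = −0.00621 √h.
This is separable: 2 d(√h)/dt = −0.00621/A, so √h = √h₀ − (0.00621/(2A)) t.
Set h = 0: 2√h₀ = (0.00621/A) t_empty ⇒ t_empty = 2A√h₀/0.00621.
t_empty = 2·6.41·√1.24/0.00621 = 12.820·1.1136/0.00621 = 2298.8 s.

2300 s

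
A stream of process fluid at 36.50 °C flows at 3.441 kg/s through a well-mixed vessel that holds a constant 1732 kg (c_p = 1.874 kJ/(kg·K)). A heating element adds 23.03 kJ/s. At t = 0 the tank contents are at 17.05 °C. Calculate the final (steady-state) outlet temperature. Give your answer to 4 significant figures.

40.07 °C

First-law balance (no shaft work): M c_p dT/dt = ṁ c_p (T_in − T) + 23.03.
At steady state dT/dt = 0 ⇒ T_ss = T_in + Q̇/(ṁ c_p) = 36.50 + 23.03/(3.441·1.874) = 40.0714 °C.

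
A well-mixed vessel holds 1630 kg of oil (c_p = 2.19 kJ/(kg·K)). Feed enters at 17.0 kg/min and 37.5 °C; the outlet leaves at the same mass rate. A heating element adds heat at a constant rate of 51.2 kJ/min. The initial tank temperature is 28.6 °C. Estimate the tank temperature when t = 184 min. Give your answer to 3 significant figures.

37.4 °C

Energy balance: M c_p dT/dt = ṁ c_p (T_in − T) + 51.2.
τ = M/ṁ = 95.882 min; T_ss = T_in + Q̇/(ṁ c_p) = 37.5 + 51.2/(17.0·2.19) = 38.875 °C.
Solution: T(t) = T_ss + (T₀ − T_ss) e^(−t/τ).
T(184) = 38.875 + (-10.275)·e^(−184/95.882) = 38.875 + (-10.275)·0.14675 = 37.367 °C.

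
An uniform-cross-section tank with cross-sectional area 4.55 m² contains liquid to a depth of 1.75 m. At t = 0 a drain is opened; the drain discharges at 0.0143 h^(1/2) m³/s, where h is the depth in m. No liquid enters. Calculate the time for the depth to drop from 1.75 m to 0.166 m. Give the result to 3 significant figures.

A dh/dt = −Q_out = −0.0143 √h.
∫ h^(−1/2) dh = −(0.0143/A) ∫ dt, giving 2√h = 2√h₀ − (0.0143/A) t.
t = 2A(√h₀ − √h)/0.0143 = 2·4.55·(√1.75 − √0.166)/0.0143
  = 9.1000 × (1.3229 − 0.40743) / 0.0143 = 582.56 s.

583 s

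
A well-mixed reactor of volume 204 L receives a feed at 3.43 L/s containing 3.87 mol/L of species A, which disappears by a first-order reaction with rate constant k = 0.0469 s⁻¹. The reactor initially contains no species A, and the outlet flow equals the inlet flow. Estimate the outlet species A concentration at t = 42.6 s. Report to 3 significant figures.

Accumulation = in − out − consumed: V dC/dt = Q C_in − Q C − k V C.
dC/dt = (Q/V) C_in − (Q/V + k) C; effective rate a = Q/V + k = 0.016814 + 0.0469 = 0.063714 s⁻¹.
C_ss = Q C_in/(Q + kV) = 1.0213 mol/L; C(t) = C_ss + (C₀ − C_ss) e^(−a t).
C(42.6) = 1.0213 + (-1.0213)·e^(−0.063714·42.6) = 1.0213 + (-1.0213)·0.066258 = 0.95361 mol/L.

0.954 mol/L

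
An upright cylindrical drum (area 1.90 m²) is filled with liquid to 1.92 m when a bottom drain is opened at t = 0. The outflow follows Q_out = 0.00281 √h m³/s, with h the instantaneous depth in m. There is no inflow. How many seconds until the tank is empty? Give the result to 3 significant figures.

1870 s

A dh/dt = −Q_out = −0.00281 √h.
∫ h^(−1/2) dh = −(0.00281/A) ∫ dt, giving 2√h = 2√h₀ − (0.00281/A) t.
Tank is empty when √h = 0: t_empty = 2A√h₀/0.00281.
t_empty = 2·1.90·√1.92/0.00281 = 3.8000·1.3856/0.00281 = 1873.8 s.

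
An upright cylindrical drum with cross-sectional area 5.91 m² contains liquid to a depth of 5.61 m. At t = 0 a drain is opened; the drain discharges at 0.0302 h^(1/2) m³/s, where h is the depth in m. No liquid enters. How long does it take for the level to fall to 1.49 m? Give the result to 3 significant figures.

With no inflow, A dh/dt = −0.0302 √h.
Separate and integrate: 2(√h − √h₀) = −(0.0302/A) t.
t = 2A(√h₀ − √h)/0.0302 = 2·5.91·(√5.61 − √1.49)/0.0302
  = 11.820 × (2.3685 − 1.2207) / 0.0302 = 449.27 s.

449 s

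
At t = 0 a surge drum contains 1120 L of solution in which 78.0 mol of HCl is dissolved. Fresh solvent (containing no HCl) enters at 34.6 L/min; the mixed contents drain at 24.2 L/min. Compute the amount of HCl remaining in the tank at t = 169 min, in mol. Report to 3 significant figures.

8.68 mol

Total volume: dV/dt = Q_in − Q_out = 10.400 L/min, so V(t) = 1120 + 10.400 t and V(169) = 2877.6 L.
Solute balance: dm/dt = 0 − Q_out C = −Q_out m/V(t).
dm/m = −Q_out dt/(V₀ + 10.400 t); integrating gives ln(m/m₀) = −(Q_out/(Q_in−Q_out)) ln(V/V₀).
m = m₀ (V₀/V)^(Q_out/(Q_in−Q_out)) = 78.0 × (1120/2877.6)^(2.3269) = 8.6795 mol.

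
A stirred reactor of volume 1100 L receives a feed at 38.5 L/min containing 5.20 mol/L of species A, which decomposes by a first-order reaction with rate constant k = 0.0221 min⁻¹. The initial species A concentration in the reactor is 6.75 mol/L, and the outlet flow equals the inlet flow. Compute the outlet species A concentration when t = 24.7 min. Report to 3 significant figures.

Accumulation = in − out − consumed: V dC/dt = Q C_in − Q C − k V C.
dC/dt = (Q/V) C_in − (Q/V + k) C; effective rate a = Q/V + k = 0.035000 + 0.0221 = 0.057100 min⁻¹.
C_ss = Q C_in/(Q + kV) = 3.1874 mol/L; C(t) = C_ss + (C₀ − C_ss) e^(−a t).
C(24.7) = 3.1874 + (3.5626)·e^(−0.057100·24.7) = 3.1874 + (3.5626)·0.24405 = 4.0569 mol/L.

4.06 mol/L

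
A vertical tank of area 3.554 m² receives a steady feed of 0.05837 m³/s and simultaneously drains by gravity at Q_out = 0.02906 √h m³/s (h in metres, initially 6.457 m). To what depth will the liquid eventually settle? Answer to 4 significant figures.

4.034 m

A dh/dt = Q_in − 0.02906 √h. Steady state requires inflow = outflow:
Q_in = 0.02906 √h_ss ⇒ √h_ss = 0.05837/0.02906 = 2.00860.
h_ss = 2.00860² = 4.03449 m. (Since h₀ = 6.457 m > h_ss, the level will fall toward this value.)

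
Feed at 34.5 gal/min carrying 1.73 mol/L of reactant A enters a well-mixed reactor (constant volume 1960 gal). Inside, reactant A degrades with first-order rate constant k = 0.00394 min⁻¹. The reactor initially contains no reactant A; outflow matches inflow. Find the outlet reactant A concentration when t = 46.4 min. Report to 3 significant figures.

0.893 mol/L

Species balance: V dC/dt = Q C_in − Q C − k V C.
This is linear with rate a = Q/V + k = 0.021542 min⁻¹.
C_ss = Q C_in/(Q + kV) = 1.4136 mol/L; C(t) = C_ss + (C₀ − C_ss) e^(−a t).
C(46.4) = 1.4136 + (-1.4136)·e^(−0.021542·46.4) = 1.4136 + (-1.4136)·0.36804 = 0.89332 mol/L.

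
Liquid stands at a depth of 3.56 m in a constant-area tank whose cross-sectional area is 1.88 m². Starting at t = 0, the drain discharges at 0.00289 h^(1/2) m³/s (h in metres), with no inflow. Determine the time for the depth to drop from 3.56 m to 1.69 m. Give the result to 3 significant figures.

Volume balance on the tank: A dh/dt = −0.00289 √h.
∫ h^(−1/2) dh = −(0.00289/A) ∫ dt, giving 2√h = 2√h₀ − (0.00289/A) t.
t = 2A(√h₀ − √h)/0.00289 = 2·1.88·(√3.56 − √1.69)/0.00289
  = 3.7600 × (1.8868 − 1.3000) / 0.00289 = 763.44 s.

763 s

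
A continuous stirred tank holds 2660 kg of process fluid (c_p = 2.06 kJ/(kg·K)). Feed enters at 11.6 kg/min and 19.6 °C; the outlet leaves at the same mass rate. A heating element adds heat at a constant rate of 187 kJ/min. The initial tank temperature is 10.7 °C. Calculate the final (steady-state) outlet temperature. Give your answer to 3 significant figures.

27.4 °C

First-law balance (no shaft work): M c_p dT/dt = ṁ c_p (T_in − T) + 187.
At steady state dT/dt = 0 ⇒ T_ss = T_in + Q̇/(ṁ c_p) = 19.6 + 187/(11.6·2.06) = 27.426 °C.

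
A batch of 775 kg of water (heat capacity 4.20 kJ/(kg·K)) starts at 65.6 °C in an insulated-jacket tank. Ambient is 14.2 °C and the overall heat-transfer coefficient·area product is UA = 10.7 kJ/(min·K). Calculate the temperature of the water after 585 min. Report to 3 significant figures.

Lumped-capacitance energy balance: M c_p dT/dt = UA(T_amb − T).
dT/dt = (T_ss − T)/τ with T_ss = T_amb = 14.200 °C, τ = M c_p/UA = 775·4.20/10.7 = 304.21 min.
Integrating: T(t) = T_ss + (T₀ − T_ss) e^(−t/τ).
T(585) = 14.200 + (51.400)·0.14616 = 21.713 °C.

21.7 °C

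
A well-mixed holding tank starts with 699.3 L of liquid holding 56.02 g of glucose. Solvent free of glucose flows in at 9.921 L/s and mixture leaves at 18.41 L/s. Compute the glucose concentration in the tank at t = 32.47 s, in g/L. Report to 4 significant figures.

Total volume: dV/dt = Q_in − Q_out = -8.48900 L/s, so V(t) = 699.3 − 8.48900 t and V(32.47) = 423.662 L.
Solute balance: dm/dt = 0 − Q_out C = −Q_out m/V(t).
dm/m = −Q_out dt/(V₀ − 8.48900 t); integrating gives ln(m/m₀) = −(Q_out/(Q_in−Q_out)) ln(V/V₀).
m = m₀ (V₀/V)^(Q_out/(Q_in−Q_out)) = 56.02 × (699.3/423.662)^(-2.16869) = 18.8948 g.
C = m/V = 18.8948/423.662 = 0.0445986 g/L.

0.04460 g/L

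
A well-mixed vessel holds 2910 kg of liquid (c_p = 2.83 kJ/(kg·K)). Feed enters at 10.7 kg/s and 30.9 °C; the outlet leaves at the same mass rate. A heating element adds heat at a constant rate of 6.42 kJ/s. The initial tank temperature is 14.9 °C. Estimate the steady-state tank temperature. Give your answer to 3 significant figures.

31.1 °C

M c_p dT/dt = ṁ c_p (T_in − T) + Q̇.
At steady state dT/dt = 0 ⇒ T_ss = T_in + Q̇/(ṁ c_p) = 30.9 + 6.42/(10.7·2.83) = 31.112 °C.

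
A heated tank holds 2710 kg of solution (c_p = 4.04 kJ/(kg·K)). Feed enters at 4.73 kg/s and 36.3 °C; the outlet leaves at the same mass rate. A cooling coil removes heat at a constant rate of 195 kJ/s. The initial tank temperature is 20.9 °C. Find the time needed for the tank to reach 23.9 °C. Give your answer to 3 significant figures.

Energy balance: M c_p dT/dt = ṁ c_p (T_in − T) − 195.
τ = M/ṁ = 572.94 s; T_ss = T_in − Q̇/(ṁ c_p) = 26.095 °C.
T(t) = T_ss + (T₀ − T_ss) e^(−t/τ). Set T = 23.9:
e^(−t/τ) = (23.9 − 26.095)/(20.9 − 26.095) = 0.42258
t = −572.94 · ln(0.42258) = 493.52 s.

494 s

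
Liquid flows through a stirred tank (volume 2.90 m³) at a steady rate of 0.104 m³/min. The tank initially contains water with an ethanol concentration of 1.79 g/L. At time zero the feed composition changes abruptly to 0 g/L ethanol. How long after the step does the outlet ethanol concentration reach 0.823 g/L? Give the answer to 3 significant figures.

Species balance: V dC/dt = Q(C_in − C) ⇒ τ = V/Q = 27.885 min.
C(t) = C_in + (C₀ − C_in) e^(−t/τ). Set C = 0.823 and solve for t:
e^(−t/τ) = (C − C_in)/(C₀ − C_in) = (0.823 − 0)/(1.79 − 0) = 0.45978
t = −τ ln(…) = 27.885 × 0.77701 = 21.667 min.

21.7 min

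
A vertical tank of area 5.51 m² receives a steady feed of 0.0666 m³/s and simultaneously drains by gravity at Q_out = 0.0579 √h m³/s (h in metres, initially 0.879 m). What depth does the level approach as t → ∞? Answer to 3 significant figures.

1.32 m

Level balance: A dh/dt = 0.0666 − 0.0579 √h. Setting dh/dt = 0:
Q_in = 0.0579 √h_ss ⇒ √h_ss = 0.0666/0.0579 = 1.1503.
h_ss = 1.1503² = 1.3231 m. (Since h₀ = 0.879 m < h_ss, the level will rise toward this value.)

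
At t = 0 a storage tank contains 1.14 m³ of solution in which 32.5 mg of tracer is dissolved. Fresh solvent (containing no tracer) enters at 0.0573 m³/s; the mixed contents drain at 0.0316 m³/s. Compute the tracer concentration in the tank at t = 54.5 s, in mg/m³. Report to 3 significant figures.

Let m(t) be the amount of tracer. Volume: V(t) = V₀ + (Q_in − Q_out) t = 1.14 + 0.025700 t; V(54.5) = 2.5406 m³.
Solute balance: dm/dt = 0 − Q_out C = −Q_out m/V(t).
Separate: dm/m = −Q_out dt/V(t) ⇒ ln(m/m₀) = −(Q_out/(Q_in−Q_out)) ln(V/V₀).
m = m₀ (V₀/V)^(Q_out/(Q_in−Q_out)) = 32.5 × (1.14/2.5406)^(1.2296) = 12.132 mg.
C = m/V = 12.132/2.5406 = 4.7753 mg/m³.

4.78 mg/m³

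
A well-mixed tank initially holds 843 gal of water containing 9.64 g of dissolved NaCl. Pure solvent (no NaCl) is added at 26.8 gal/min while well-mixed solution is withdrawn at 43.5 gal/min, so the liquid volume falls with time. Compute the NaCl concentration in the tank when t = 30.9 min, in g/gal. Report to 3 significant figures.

Total volume: dV/dt = Q_in − Q_out = -16.700 gal/min, so V(t) = 843 − 16.700 t and V(30.9) = 326.97 gal.
No NaCl enters, so dm/dt = −Q_out · (m/V).
dm/m = −Q_out dt/(V₀ − 16.700 t); integrating gives ln(m/m₀) = −(Q_out/(Q_in−Q_out)) ln(V/V₀).
m = m₀ (V₀/V)^(Q_out/(Q_in−Q_out)) = 9.64 × (843/326.97)^(-2.6048) = 0.81785 g.
C = m/V = 0.81785/326.97 = 0.0025013 g/gal.

0.00250 g/gal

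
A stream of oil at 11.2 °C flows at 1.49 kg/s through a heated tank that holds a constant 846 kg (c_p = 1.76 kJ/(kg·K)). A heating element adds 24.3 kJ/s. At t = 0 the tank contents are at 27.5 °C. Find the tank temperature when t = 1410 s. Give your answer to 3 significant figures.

21.1 °C

M c_p dT/dt = ṁ c_p (T_in − T) + Q̇.
τ = M/ṁ = 567.79 s; T_ss = T_in + Q̇/(ṁ c_p) = 11.2 + 24.3/(1.49·1.76) = 20.466 °C.
This is linear first-order; T(t) = T_ss + (T₀ − T_ss) e^(−t/τ).
T(1410) = 20.466 + (7.0337)·e^(−1410/567.79) = 20.466 + (7.0337)·0.083465 = 21.053 °C.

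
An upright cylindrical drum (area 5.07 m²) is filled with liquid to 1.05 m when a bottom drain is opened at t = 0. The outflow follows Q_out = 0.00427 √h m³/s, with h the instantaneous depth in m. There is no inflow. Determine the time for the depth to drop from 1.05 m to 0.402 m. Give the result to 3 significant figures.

With no inflow, A dh/dt = −0.00427 √h.
Separate and integrate: 2(√h − √h₀) = −(0.00427/A) t.
t = 2A(√h₀ − √h)/0.00427 = 2·5.07·(√1.05 − √0.402)/0.00427
  = 10.140 × (1.0247 − 0.63403) / 0.00427 = 927.70 s.

928 s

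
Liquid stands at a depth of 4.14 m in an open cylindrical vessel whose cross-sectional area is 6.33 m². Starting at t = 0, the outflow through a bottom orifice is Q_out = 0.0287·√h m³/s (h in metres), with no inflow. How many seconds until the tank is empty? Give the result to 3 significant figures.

898 s

Accumulation of liquid (constant cross-section A): A dh/dt = −0.0287 √h.
∫ h^(−1/2) dh = −(0.0287/A) ∫ dt, giving 2√h = 2√h₀ − (0.0287/A) t.
Tank is empty when √h = 0: t_empty = 2A√h₀/0.0287.
t_empty = 2·6.33·√4.14/0.0287 = 12.660·2.0347/0.0287 = 897.54 s.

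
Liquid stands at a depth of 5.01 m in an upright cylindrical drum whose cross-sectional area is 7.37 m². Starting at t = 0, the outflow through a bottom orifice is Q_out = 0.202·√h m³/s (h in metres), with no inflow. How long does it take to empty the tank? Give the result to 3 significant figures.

163 s

A dh/dt = −Q_out = −0.202 √h.
∫ h^(−1/2) dh = −(0.202/A) ∫ dt, giving 2√h = 2√h₀ − (0.202/A) t.
Tank is empty when √h = 0: t_empty = 2A√h₀/0.202.
t_empty = 2·7.37·√5.01/0.202 = 14.740·2.2383/0.202 = 163.33 s.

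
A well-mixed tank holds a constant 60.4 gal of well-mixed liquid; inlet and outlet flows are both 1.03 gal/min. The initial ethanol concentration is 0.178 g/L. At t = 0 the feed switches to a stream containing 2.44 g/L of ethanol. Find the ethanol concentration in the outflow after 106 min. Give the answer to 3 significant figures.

2.07 g/L

Unsteady species balance (constant V, well mixed): V dC/dt = Q(C_in − C).
Rewrite as dC/dt + C/τ = C_in/τ, τ = V/Q = 58.641 min.
C approaches C_in exponentially: C(t) = C_in + (C₀ − C_in) e^(−t/τ).
C(106) = 2.44 + (0.178 − 2.44)·e^(−106/58.641) = 2.44 + (-2.2620)·0.16404 = 2.0689 g/L.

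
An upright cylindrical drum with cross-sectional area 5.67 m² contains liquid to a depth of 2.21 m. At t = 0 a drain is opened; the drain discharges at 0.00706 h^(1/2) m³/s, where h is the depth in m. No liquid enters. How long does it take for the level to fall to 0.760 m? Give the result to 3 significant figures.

A dh/dt = −Q_out = −0.00706 √h.
Separate and integrate: 2(√h − √h₀) = −(0.00706/A) t.
t = 2A(√h₀ − √h)/0.00706 = 2·5.67·(√2.21 − √0.760)/0.00706
  = 11.340 × (1.4866 − 0.87178) / 0.00706 = 987.56 s.

988 s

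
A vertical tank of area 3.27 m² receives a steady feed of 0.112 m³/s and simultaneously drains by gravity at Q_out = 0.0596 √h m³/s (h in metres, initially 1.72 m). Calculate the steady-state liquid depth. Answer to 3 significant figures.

Level balance: A dh/dt = 0.112 − 0.0596 √h. Setting dh/dt = 0:
Q_in = 0.0596 √h_ss ⇒ √h_ss = 0.112/0.0596 = 1.8792.
h_ss = 1.8792² = 3.5314 m. (Since h₀ = 1.72 m < h_ss, the level will rise toward this value.)

3.53 m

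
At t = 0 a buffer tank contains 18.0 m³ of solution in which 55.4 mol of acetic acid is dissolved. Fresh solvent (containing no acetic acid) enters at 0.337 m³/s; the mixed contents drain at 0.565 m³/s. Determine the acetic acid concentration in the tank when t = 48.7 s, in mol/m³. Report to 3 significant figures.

0.745 mol/m³

Total volume: dV/dt = Q_in − Q_out = -0.22800 m³/s, so V(t) = 18.0 − 0.22800 t and V(48.7) = 6.8964 m³.
Solute balance: dm/dt = 0 − Q_out C = −Q_out m/V(t).
Separate: dm/m = −Q_out dt/V(t) ⇒ ln(m/m₀) = −(Q_out/(Q_in−Q_out)) ln(V/V₀).
m = m₀ (V₀/V)^(Q_out/(Q_in−Q_out)) = 55.4 × (18.0/6.8964)^(-2.4781) = 5.1407 mol.
C = m/V = 5.1407/6.8964 = 0.74542 mol/m³.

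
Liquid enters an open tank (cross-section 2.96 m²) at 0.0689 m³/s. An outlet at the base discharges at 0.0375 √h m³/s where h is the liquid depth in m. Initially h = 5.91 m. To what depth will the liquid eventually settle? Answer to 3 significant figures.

3.38 m

A dh/dt = Q_in − 0.0375 √h. Steady state requires inflow = outflow:
Q_in = 0.0375 √h_ss ⇒ √h_ss = 0.0689/0.0375 = 1.8373.
h_ss = 1.8373² = 3.3758 m. (Since h₀ = 5.91 m > h_ss, the level will fall toward this value.)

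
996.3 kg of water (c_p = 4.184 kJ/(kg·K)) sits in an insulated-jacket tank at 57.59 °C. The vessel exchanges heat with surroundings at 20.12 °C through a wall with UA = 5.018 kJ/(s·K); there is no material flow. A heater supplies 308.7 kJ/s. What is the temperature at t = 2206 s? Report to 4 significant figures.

M c_p dT/dt = −UA(T − T_amb) + Q̇.
dT/dt = (T_ss − T)/τ with T_ss = T_amb + Q̇/UA = 20.12 + 308.7/5.018 = 81.6385 °C, τ = M c_p/UA = 996.3·4.184/5.018 = 830.713 s.
Integrating: T(t) = T_ss + (T₀ − T_ss) e^(−t/τ).
T(2206) = 81.6385 + (-24.0485)·0.0702602 = 79.9489 °C.

79.95 °C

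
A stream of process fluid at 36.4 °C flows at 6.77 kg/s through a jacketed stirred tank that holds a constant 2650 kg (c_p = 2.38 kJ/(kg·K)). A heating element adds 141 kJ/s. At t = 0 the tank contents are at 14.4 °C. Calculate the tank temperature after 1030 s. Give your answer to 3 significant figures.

42.9 °C

Unsteady energy balance on the tank contents: M c_p dT/dt = ṁ c_p (T_in − T) + 141.
Rearrange: dT/dt = (T_ss − T)/τ with τ = M/ṁ = 391.43 s and T_ss = T_in + Q̇/(ṁ c_p) = 45.151 °C.
Solution: T(t) = T_ss + (T₀ − T_ss) e^(−t/τ).
T(1030) = 45.151 + (-30.751)·e^(−1030/391.43) = 45.151 + (-30.751)·0.071981 = 42.937 °C.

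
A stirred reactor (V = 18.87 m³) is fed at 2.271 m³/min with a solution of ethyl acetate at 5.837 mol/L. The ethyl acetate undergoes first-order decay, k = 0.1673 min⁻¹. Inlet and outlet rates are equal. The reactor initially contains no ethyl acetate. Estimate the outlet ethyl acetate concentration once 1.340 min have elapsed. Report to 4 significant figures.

Species balance: V dC/dt = Q C_in − Q C − k V C.
This is linear with rate a = Q/V + k = 0.287650 min⁻¹.
C_ss = Q C_in/(Q + kV) = 2.44214 mol/L; C(t) = C_ss + (C₀ − C_ss) e^(−a t).
C(1.340) = 2.44214 + (-2.44214)·e^(−0.287650·1.340) = 2.44214 + (-2.44214)·0.680144 = 0.781134 mol/L.

0.7811 mol/L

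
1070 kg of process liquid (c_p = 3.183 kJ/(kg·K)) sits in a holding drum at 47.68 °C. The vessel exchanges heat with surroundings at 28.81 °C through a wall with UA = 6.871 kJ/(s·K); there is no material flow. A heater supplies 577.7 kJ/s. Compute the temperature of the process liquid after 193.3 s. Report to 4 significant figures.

Unsteady energy balance on the tank contents: M c_p dT/dt = −UA(T − T_amb) + Q̇.
dT/dt = (T_ss − T)/τ with T_ss = T_amb + Q̇/UA = 28.81 + 577.7/6.871 = 112.888 °C, τ = M c_p/UA = 1070·3.183/6.871 = 495.679 s.
This is linear first-order; T(t) = T_ss + (T₀ − T_ss) e^(−t/τ).
T(193.3) = 112.888 + (-65.2080)·0.677077 = 68.7372 °C.

68.74 °C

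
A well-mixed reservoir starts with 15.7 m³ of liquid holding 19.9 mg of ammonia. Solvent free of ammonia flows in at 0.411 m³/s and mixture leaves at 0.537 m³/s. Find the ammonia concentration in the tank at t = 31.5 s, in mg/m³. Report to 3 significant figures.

0.490 mg/m³

Total volume: dV/dt = Q_in − Q_out = -0.12600 m³/s, so V(t) = 15.7 − 0.12600 t and V(31.5) = 11.731 m³.
No ammonia enters, so dm/dt = −Q_out · (m/V).
Separate: dm/m = −Q_out dt/V(t) ⇒ ln(m/m₀) = −(Q_out/(Q_in−Q_out)) ln(V/V₀).
m = m₀ (V₀/V)^(Q_out/(Q_in−Q_out)) = 19.9 × (15.7/11.731)^(-4.2619) = 5.7471 mg.
C = m/V = 5.7471/11.731 = 0.48990 mg/m³.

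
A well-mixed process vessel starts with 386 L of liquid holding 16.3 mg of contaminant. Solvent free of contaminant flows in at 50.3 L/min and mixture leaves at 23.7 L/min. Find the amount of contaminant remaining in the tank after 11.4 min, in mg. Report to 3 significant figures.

Total volume: dV/dt = Q_in − Q_out = 26.600 L/min, so V(t) = 386 + 26.600 t and V(11.4) = 689.24 L.
Species balance (pure solvent in): dm/dt = −Q_out · m/V(t).
dm/m = −Q_out dt/(V₀ + 26.600 t); integrating gives ln(m/m₀) = −(Q_out/(Q_in−Q_out)) ln(V/V₀).
m = m₀ (V₀/V)^(Q_out/(Q_in−Q_out)) = 16.3 × (386/689.24)^(0.89098) = 9.7242 mg.

9.72 mg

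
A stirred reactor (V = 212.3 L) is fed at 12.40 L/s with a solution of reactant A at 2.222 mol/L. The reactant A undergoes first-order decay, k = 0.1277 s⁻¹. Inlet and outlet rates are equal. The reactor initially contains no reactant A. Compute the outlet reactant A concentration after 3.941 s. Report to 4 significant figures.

Species balance: V dC/dt = Q C_in − Q C − k V C.
dC/dt = (Q/V) C_in − (Q/V + k) C; effective rate a = Q/V + k = 0.0584079 + 0.1277 = 0.186108 s⁻¹.
C_ss = Q C_in/(Q + kV) = 0.697350 mol/L; C(t) = C_ss + (C₀ − C_ss) e^(−a t).
C(3.941) = 0.697350 + (-0.697350)·e^(−0.186108·3.941) = 0.697350 + (-0.697350)·0.480249 = 0.362449 mol/L.

0.3624 mol/L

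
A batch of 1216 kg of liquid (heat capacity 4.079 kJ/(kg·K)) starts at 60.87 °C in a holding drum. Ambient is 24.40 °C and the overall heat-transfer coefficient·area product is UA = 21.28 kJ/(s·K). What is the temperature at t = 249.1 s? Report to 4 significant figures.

36.93 °C

Lumped-capacitance energy balance: M c_p dT/dt = UA(T_amb − T).
dT/dt = (T_ss − T)/τ with T_ss = T_amb = 24.4000 °C, τ = M c_p/UA = 1216·4.079/21.28 = 233.086 s.
Integrating: T(t) = T_ss + (T₀ − T_ss) e^(−t/τ).
T(249.1) = 24.4000 + (36.4700)·0.343453 = 36.9257 °C.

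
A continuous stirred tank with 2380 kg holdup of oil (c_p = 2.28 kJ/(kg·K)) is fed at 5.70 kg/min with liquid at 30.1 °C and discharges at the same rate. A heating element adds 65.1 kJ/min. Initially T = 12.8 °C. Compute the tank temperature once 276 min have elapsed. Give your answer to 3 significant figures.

23.6 °C

First-law balance (no shaft work): M c_p dT/dt = ṁ c_p (T_in − T) + 65.1.
τ = M/ṁ = 417.54 min; T_ss = T_in + Q̇/(ṁ c_p) = 30.1 + 65.1/(5.70·2.28) = 35.109 °C.
This is linear first-order; T(t) = T_ss + (T₀ − T_ss) e^(−t/τ).
T(276) = 35.109 + (-22.309)·e^(−276/417.54) = 35.109 + (-22.309)·0.51633 = 23.590 °C.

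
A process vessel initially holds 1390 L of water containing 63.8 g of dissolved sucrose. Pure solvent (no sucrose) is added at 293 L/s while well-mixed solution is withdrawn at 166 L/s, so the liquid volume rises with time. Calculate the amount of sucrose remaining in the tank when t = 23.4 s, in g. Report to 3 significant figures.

Total volume: dV/dt = Q_in − Q_out = 127.00 L/s, so V(t) = 1390 + 127.00 t and V(23.4) = 4361.8 L.
No sucrose enters, so dm/dt = −Q_out · (m/V).
Separate: dm/m = −Q_out dt/V(t) ⇒ ln(m/m₀) = −(Q_out/(Q_in−Q_out)) ln(V/V₀).
m = m₀ (V₀/V)^(Q_out/(Q_in−Q_out)) = 63.8 × (1390/4361.8)^(1.3071) = 14.311 g.

14.3 g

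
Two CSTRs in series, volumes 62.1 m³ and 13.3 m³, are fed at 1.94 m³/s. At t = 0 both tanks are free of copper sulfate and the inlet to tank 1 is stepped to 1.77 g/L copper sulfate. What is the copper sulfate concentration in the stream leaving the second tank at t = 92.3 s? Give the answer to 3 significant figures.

Species balance on tank i: dCᵢ/dt = (Cᵢ₋₁ − Cᵢ)/τᵢ with τᵢ = Vᵢ/Q.
τ₁ = 62.1/1.94 = 32.010 s; τ₂ = 13.3/1.94 = 6.8557 s.
Solving the cascade with C₁(0)=C₂(0)=0 gives C₂(t) = C_in[1 − (τ₁ e^(−t/τ₁) − τ₂ e^(−t/τ₂))/(τ₁ − τ₂)].
At t = 92.3: e^(−t/τ₁) = 0.055942, e^(−t/τ₂) = 1.4222e-06.
C₂ = 1.77·[1 − (32.010·0.055942 − 6.8557·1.4222e-06)/(25.155)] = 1.77·0.92881 = 1.6440 g/L.

1.64 g/L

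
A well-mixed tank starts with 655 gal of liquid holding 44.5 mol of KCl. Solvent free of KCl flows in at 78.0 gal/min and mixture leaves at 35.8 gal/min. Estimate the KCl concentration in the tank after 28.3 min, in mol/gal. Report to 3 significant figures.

0.00998 mol/gal

Total volume: dV/dt = Q_in − Q_out = 42.200 gal/min, so V(t) = 655 + 42.200 t and V(28.3) = 1849.3 gal.
Species balance (pure solvent in): dm/dt = −Q_out · m/V(t).
Separate: dm/m = −Q_out dt/V(t) ⇒ ln(m/m₀) = −(Q_out/(Q_in−Q_out)) ln(V/V₀).
m = m₀ (V₀/V)^(Q_out/(Q_in−Q_out)) = 44.5 × (655/1849.3)^(0.84834) = 18.449 mol.
C = m/V = 18.449/1849.3 = 0.0099762 mol/gal.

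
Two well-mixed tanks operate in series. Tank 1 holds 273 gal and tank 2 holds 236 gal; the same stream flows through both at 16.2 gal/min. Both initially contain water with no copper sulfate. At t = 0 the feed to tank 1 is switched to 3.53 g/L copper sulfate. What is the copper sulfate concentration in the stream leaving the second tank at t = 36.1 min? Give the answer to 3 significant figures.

2.36 g/L

Time constants: τᵢ = Vᵢ/Q for each well-mixed tank.
τ₁ = 273/16.2 = 16.852 min; τ₂ = 236/16.2 = 14.568 min.
Tank 1: C₁ = C_in(1 − e^(−t/τ₁)). Tank 2 (τ₁ ≠ τ₂): C₂ = C_in[1 − (τ₁ e^(−t/τ₁) − τ₂ e^(−t/τ₂))/(τ₁ − τ₂)].
At t = 36.1: e^(−t/τ₁) = 0.11740, e^(−t/τ₂) = 0.083907.
C₂ = 3.53·[1 − (16.852·0.11740 − 14.568·0.083907)/(2.2840)] = 3.53·0.66899 = 2.3615 g/L.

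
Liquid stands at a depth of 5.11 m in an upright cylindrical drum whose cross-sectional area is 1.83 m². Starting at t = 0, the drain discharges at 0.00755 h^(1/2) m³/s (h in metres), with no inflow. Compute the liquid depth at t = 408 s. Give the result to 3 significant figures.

A dh/dt = −Q_out = −0.00755 √h.
Separate and integrate: 2(√h − √h₀) = −(0.00755/A) t.
√h = √5.11 − 0.00755·408/(2·1.83) = 2.2605 − 0.84164 = 1.4189.
h = 1.4189² = 2.0133 m.

2.01 m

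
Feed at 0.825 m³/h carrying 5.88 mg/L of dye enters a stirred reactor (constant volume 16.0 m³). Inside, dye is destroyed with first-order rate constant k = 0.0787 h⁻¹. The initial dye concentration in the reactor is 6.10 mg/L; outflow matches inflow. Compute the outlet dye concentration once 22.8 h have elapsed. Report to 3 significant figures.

Accumulation = in − out − consumed: V dC/dt = Q C_in − Q C − k V C.
dC/dt = (Q/V) C_in − (Q/V + k) C; effective rate a = Q/V + k = 0.051562 + 0.0787 = 0.13026 h⁻¹.
C_ss = Q C_in/(Q + kV) = 2.3275 mg/L; C(t) = C_ss + (C₀ − C_ss) e^(−a t).
C(22.8) = 2.3275 + (3.7725)·e^(−0.13026·22.8) = 2.3275 + (3.7725)·0.051304 = 2.5211 mg/L.

2.52 mg/L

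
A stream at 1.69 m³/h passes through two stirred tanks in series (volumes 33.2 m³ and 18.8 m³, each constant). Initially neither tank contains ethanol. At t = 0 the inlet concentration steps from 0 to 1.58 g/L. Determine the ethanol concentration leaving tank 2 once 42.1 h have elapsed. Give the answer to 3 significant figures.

Time constants: τᵢ = Vᵢ/Q for each well-mixed tank.
τ₁ = 33.2/1.69 = 19.645 h; τ₂ = 18.8/1.69 = 11.124 h.
Tank 1: C₁ = C_in(1 − e^(−t/τ₁)). Tank 2 (τ₁ ≠ τ₂): C₂ = C_in[1 − (τ₁ e^(−t/τ₁) − τ₂ e^(−t/τ₂))/(τ₁ − τ₂)].
At t = 42.1: e^(−t/τ₁) = 0.11730, e^(−t/τ₂) = 0.022720.
C₂ = 1.58·[1 − (19.645·0.11730 − 11.124·0.022720)/(8.5207)] = 1.58·0.75923 = 1.1996 g/L.

1.20 g/L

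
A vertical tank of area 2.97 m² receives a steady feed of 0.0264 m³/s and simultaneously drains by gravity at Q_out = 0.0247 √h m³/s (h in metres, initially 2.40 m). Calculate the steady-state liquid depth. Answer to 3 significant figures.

Volume balance on the tank: A dh/dt = Q_in − 0.0247 √h. At steady state dh/dt = 0:
Q_in = 0.0247 √h_ss ⇒ √h_ss = 0.0264/0.0247 = 1.0688.
h_ss = 1.0688² = 1.1424 m. (Since h₀ = 2.40 m > h_ss, the level will fall toward this value.)

1.14 m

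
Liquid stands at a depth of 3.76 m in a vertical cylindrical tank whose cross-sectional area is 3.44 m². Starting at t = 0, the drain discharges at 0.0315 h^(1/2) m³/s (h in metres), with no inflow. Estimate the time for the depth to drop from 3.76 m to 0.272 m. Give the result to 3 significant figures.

Volume balance on the tank: A dh/dt = −0.0315 √h.
∫ h^(−1/2) dh = −(0.0315/A) ∫ dt, giving 2√h = 2√h₀ − (0.0315/A) t.
t = 2A(√h₀ − √h)/0.0315 = 2·3.44·(√3.76 − √0.272)/0.0315
  = 6.8800 × (1.9391 − 0.52154) / 0.0315 = 309.61 s.

310 s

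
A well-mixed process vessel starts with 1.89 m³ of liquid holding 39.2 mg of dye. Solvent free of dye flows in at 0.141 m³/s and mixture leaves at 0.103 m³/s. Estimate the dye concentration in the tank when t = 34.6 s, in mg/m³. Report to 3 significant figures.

2.92 mg/m³

Let m(t) be the amount of dye. Volume: V(t) = V₀ + (Q_in − Q_out) t = 1.89 + 0.038000 t; V(34.6) = 3.2048 m³.
No dye enters, so dm/dt = −Q_out · (m/V).
Separate: dm/m = −Q_out dt/V(t) ⇒ ln(m/m₀) = −(Q_out/(Q_in−Q_out)) ln(V/V₀).
m = m₀ (V₀/V)^(Q_out/(Q_in−Q_out)) = 39.2 × (1.89/3.2048)^(2.7105) = 9.3682 mg.
C = m/V = 9.3682/3.2048 = 2.9232 mg/m³.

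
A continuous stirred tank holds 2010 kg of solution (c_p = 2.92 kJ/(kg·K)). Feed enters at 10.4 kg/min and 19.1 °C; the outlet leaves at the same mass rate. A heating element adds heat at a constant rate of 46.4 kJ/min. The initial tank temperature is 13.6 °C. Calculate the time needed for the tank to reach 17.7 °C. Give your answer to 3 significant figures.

M c_p dT/dt = ṁ c_p (T_in − T) + Q̇.
τ = M/ṁ = 193.27 min; T_ss = T_in + Q̇/(ṁ c_p) = 20.628 °C.
T(t) = T_ss + (T₀ − T_ss) e^(−t/τ). Set T = 17.7:
e^(−t/τ) = (17.7 − 20.628)/(13.6 − 20.628) = 0.41661
t = −193.27 · ln(0.41661) = 169.23 min.

169 min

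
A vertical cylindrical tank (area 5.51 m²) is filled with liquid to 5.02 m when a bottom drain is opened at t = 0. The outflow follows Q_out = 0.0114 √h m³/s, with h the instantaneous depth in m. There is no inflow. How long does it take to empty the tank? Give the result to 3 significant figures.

2170 s

Accumulation of liquid (constant cross-section A): A dh/dt = −0.0114 √h.
Separate and integrate: 2(√h − √h₀) = −(0.0114/A) t.
Set h = 0: 2√h₀ = (0.0114/A) t_empty ⇒ t_empty = 2A√h₀/0.0114.
t_empty = 2·5.51·√5.02/0.0114 = 11.020·2.2405/0.0114 = 2165.9 s.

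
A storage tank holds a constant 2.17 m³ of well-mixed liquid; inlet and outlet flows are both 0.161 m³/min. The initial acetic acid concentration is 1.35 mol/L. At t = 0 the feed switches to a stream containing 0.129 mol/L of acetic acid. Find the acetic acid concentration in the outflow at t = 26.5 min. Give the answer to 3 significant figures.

Unsteady species balance (constant V, well mixed): V dC/dt = Q(C_in − C).
Time constant τ = V/Q = 2.17/0.161 = 13.478 min.
This is linear first-order; C(t) = C_in + (C₀ − C_in) e^(−t/τ).
C(26.5) = 0.129 + (1.35 − 0.129)·e^(−26.5/13.478) = 0.129 + (1.2210)·0.14000 = 0.29994 mol/L.

0.300 mol/L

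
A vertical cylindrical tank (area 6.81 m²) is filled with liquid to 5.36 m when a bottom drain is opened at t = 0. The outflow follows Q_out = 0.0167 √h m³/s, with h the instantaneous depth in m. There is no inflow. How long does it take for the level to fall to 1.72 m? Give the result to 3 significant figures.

Mass balance (ρ constant): A dh/dt = −0.0167 √h.
This is separable: 2 d(√h)/dt = −0.0167/A, so √h = √h₀ − (0.0167/(2A)) t.
t = 2A(√h₀ − √h)/0.0167 = 2·6.81·(√5.36 − √1.72)/0.0167
  = 13.620 × (2.3152 − 1.3115) / 0.0167 = 818.57 s.

819 s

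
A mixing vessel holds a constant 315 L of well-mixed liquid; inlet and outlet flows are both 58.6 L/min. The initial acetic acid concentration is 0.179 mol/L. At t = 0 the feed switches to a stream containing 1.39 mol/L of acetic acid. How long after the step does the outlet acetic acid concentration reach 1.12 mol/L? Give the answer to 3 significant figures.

8.07 min

Mass balance on the solute (V constant): V dC/dt = Q(C_in − C), so τ = V/Q = 5.3754 min.
C(t) = C_in + (C₀ − C_in) e^(−t/τ). Set C = 1.12 and solve for t:
e^(−t/τ) = (C − C_in)/(C₀ − C_in) = (1.12 − 1.39)/(0.179 − 1.39) = 0.22296
t = −τ ln(…) = 5.3754 × 1.5008 = 8.0673 min.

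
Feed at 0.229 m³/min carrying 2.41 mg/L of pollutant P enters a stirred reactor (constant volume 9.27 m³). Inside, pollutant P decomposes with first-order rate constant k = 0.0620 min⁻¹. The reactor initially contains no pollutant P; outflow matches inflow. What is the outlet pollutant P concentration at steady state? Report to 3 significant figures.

Accumulation = in − out − consumed: V dC/dt = Q C_in − Q C − k V C.
Steady state (dC/dt = 0): C_ss = Q C_in/(Q + kV) = C_in/(1 + kV/Q).
C_ss = 0.229·2.41/(0.229 + 0.0620·9.27) = 0.55189/0.80374 = 0.68665 mg/L.

0.687 mg/L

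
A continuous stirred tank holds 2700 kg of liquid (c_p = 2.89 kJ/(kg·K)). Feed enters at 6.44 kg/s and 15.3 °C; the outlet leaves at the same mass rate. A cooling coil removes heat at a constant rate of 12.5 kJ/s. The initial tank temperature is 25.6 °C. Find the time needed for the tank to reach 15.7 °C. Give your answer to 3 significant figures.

Heat balance on the well-mixed liquid: M c_p dT/dt = ṁ c_p (T_in − T) − 12.5.
τ = M/ṁ = 419.25 s; T_ss = T_in − Q̇/(ṁ c_p) = 14.628 °C.
T(t) = T_ss + (T₀ − T_ss) e^(−t/τ). Set T = 15.7:
e^(−t/τ) = (15.7 − 14.628)/(25.6 − 14.628) = 0.097672
t = −419.25 · ln(0.097672) = 975.24 s.

975 s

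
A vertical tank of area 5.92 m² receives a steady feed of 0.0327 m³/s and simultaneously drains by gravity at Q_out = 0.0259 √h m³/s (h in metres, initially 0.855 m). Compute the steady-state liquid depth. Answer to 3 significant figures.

Accumulation of liquid (constant cross-section A): A dh/dt = Q_in − 0.0259 √h. At steady state dh/dt = 0:
Q_in = 0.0259 √h_ss ⇒ √h_ss = 0.0327/0.0259 = 1.2625.
h_ss = 1.2625² = 1.5940 m. (Since h₀ = 0.855 m < h_ss, the level will rise toward this value.)

1.59 m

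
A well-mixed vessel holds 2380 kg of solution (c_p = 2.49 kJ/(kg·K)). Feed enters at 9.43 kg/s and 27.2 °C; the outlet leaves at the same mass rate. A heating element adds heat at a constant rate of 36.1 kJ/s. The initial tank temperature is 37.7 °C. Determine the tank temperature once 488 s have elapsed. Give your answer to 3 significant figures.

30.0 °C

M c_p dT/dt = ṁ c_p (T_in − T) + Q̇.
τ = M/ṁ = 252.39 s; T_ss = T_in + Q̇/(ṁ c_p) = 27.2 + 36.1/(9.43·2.49) = 28.737 °C.
Integrating: T(t) = T_ss + (T₀ − T_ss) e^(−t/τ).
T(488) = 28.737 + (8.9626)·e^(−488/252.39) = 28.737 + (8.9626)·0.14463 = 30.034 °C.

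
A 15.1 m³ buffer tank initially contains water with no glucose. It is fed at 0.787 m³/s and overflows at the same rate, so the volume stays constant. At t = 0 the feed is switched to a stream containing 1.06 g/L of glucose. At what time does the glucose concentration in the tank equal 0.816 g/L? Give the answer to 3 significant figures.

28.2 s

Species balance: V dC/dt = Q(C_in − C) ⇒ τ = V/Q = 19.187 s.
C(t) = C_in + (C₀ − C_in) e^(−t/τ). Set C = 0.816 and solve for t:
e^(−t/τ) = (C − C_in)/(C₀ − C_in) = (0.816 − 1.06)/(0 − 1.06) = 0.23019
t = −τ ln(…) = 19.187 × 1.4689 = 28.183 s.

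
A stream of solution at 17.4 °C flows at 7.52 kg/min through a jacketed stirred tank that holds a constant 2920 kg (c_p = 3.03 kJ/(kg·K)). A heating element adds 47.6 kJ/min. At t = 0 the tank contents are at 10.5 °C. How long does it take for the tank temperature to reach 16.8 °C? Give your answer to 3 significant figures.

Unsteady energy balance on the tank contents: M c_p dT/dt = ṁ c_p (T_in − T) + 47.6.
τ = M/ṁ = 388.30 min; T_ss = T_in + Q̇/(ṁ c_p) = 19.489 °C.
T(t) = T_ss + (T₀ − T_ss) e^(−t/τ). Set T = 16.8:
e^(−t/τ) = (16.8 − 19.489)/(10.5 − 19.489) = 0.29915
t = −388.30 · ln(0.29915) = 468.61 min.

469 min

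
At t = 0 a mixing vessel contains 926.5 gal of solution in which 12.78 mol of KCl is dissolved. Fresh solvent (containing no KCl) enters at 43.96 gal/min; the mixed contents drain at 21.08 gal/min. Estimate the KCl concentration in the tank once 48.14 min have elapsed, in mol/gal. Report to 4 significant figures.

0.003062 mol/gal

Total volume: dV/dt = Q_in − Q_out = 22.8800 gal/min, so V(t) = 926.5 + 22.8800 t and V(48.14) = 2027.94 gal.
No KCl enters, so dm/dt = −Q_out · (m/V).
dm/m = −Q_out dt/(V₀ + 22.8800 t); integrating gives ln(m/m₀) = −(Q_out/(Q_in−Q_out)) ln(V/V₀).
m = m₀ (V₀/V)^(Q_out/(Q_in−Q_out)) = 12.78 × (926.5/2027.94)^(0.921329) = 6.20991 mol.
C = m/V = 6.20991/2027.94 = 0.00306217 mol/gal.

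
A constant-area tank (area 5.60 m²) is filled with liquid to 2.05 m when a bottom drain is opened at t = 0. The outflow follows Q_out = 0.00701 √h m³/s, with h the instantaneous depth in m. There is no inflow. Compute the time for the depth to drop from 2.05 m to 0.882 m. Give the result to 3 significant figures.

With no inflow, A dh/dt = −0.00701 √h.
This is separable: 2 d(√h)/dt = −0.00701/A, so √h = √h₀ − (0.00701/(2A)) t.
t = 2A(√h₀ − √h)/0.00701 = 2·5.60·(√2.05 − √0.882)/0.00701
  = 11.200 × (1.4318 − 0.93915) / 0.00701 = 787.09 s.

787 s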